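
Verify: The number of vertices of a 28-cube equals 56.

False. The 28-cube has 2^28 = 268435456 vertices.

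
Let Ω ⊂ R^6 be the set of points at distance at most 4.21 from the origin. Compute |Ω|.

The n-ball volume is π^(n/2)·r^n/Γ(n/2+1). With n=6, r=4.21: V ≈ 28773.4.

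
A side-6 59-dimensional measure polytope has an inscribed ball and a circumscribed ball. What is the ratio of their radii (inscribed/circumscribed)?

For an n-cube of any side s, the inradius is s/2 and the circumradius is s√n/2, so the ratio is 1/√59 ≈ 0.130189.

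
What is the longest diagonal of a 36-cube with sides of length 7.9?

The space diagonal of an n-cube of side s is s√n. Here 7.9·√36 = 47.4.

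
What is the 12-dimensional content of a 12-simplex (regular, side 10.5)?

For a regular n-simplex with edge a, V = (a^n / n!)·√((n+1)/2^n). With a=10.5, n=12: V ≈ 211.216.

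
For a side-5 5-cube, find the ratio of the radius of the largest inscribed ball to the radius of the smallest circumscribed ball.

For an n-cube of any side s, the inradius is s/2 and the circumradius is s√n/2, so the ratio is 1/√5 ≈ 0.447214.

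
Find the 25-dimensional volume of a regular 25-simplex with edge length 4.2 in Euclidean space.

V_25 = √(26) · 4.2^25 / (25! · 2^(25/2)) ≈ 2.16371e-13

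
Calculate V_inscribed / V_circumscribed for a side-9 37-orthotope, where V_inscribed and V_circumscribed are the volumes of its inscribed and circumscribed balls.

V_in/V_out = n^(-n/2) = 37^(-37/2) ≈ 9.73348e-30.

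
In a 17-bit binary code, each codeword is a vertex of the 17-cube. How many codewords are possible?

Each vertex is a binary string of length 17, so there are 2^17 = 131072.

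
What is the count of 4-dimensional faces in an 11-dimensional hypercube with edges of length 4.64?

Number of 4-faces = C(11,4) · 2^(11-4) = 330 · 128 = 42240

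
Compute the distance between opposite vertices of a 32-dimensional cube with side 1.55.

Diagonal = √32 · 1.55 ≈ 8.76812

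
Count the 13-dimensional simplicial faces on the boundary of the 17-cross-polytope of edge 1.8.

Each 13-face is the convex hull of 14 vertices, one chosen as ±e_i from each of 14 distinct axes: 2^14·C(17,14) = 11141120.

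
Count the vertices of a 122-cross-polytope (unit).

An n-cross-polytope has 2n vertices; here n = 122, giving 244.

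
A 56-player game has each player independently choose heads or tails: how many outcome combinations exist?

An n-cube has 2^n vertices; for n = 56 that is 2^56 = 72057594037927936.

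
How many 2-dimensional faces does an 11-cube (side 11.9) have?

An n-cube has C(n,k)·2^(n-k) k-faces. Here C(11,2)·2^9 = 55·512 = 28160.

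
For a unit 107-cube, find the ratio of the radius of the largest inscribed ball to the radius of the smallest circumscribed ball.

For an n-cube of any side s, the inradius is s/2 and the circumradius is s√n/2, so the ratio is 1/√107 ≈ 0.0966736.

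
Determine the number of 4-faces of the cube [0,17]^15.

f_4(15-cube) = (15 choose 4) · 2^11 = 2795520.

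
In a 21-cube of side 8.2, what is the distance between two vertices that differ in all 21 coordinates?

Diagonal = √21 · 8.2 ≈ 37.5771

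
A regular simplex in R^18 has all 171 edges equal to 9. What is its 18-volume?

V_18 = √(19) · 9^18 / (18! · 2^(18/2)) ≈ 0.199586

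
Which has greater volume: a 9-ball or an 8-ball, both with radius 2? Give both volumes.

V_9(2) ≈ 1688.84. V_8(2) ≈ 1039.03. The 9-ball is larger.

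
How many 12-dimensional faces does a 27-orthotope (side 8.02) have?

Choose 12 of 27 axes to span the face (C(27,12) = 17383860 ways), then fix each of the remaining 15 coordinates at one of its two extreme values (2^15 = 32768 ways): 17383860·32768 = 569634324480.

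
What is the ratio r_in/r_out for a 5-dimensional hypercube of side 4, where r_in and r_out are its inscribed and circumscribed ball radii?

Ratio = (s/2)/(s√5/2) = 5^(-1/2) ≈ 0.447214.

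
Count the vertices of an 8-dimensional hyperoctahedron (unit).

The 8-dimensional cross-polytope has 2n = 2·8 = 16 vertices.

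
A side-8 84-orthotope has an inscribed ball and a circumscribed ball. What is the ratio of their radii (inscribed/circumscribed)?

r_in / r_out = (8/2) / (8√84/2) = 1/√84 ≈ 0.109109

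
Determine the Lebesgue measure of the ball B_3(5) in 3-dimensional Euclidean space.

The n-ball volume is π^(n/2)·r^n/Γ(n/2+1). With n=3, r=5: V = 500·π/3 ≈ 523.599.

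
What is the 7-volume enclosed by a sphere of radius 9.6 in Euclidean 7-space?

Volume = π^{7/2}·(9.6)^7/Γ(9/2) ≈ 3.55041e+07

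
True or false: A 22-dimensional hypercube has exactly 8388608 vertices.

False. The 22-cube has 2^22 = 4194304 vertices.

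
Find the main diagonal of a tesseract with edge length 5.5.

The space diagonal of an n-cube of side s is s√n. Here 5.5·√4 = 11.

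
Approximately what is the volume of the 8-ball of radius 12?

Volume = π^{8/2}·(12)^8/Γ(5) = 17915904·π^4 ≈ 1.74517e+09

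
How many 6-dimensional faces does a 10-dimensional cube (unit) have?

Number of 6-faces = C(10,6) · 2^(10-6) = 210 · 16 = 3360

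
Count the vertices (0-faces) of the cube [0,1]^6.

An n-cube has 2^n vertices; for n = 6 that is 2^6 = 64.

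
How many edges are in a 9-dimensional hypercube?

Number of 1-faces = C(9,1) · 2^(9-1) = 9 · 256 = 2304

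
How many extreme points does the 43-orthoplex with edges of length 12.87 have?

The vertices are ±e_1, ..., ±e_43, so there are 2·43 = 86.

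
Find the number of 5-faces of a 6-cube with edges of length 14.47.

Choose 5 of 6 axes to span the face (C(6,5) = 6 ways), then fix each of the remaining 1 coordinate at one of its two extreme values (2^1 = 2 ways): 6·2 = 12.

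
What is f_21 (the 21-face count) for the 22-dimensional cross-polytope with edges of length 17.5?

Number of 21-faces = 2^(21+1) · C(22,21+1) = 4194304 · 1 = 4194304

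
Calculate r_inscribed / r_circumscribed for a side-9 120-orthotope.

Ratio = (s/2)/(s√120/2) = 120^(-1/2) ≈ 0.0912871.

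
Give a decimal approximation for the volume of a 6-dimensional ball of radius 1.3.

Volume = π^{6/2}·(1.3)^6/Γ(4) ≈ 24.9436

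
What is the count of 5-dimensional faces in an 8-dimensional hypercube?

An n-cube has C(n,k)·2^(n-k) k-faces. Here C(8,5)·2^3 = 56·8 = 448.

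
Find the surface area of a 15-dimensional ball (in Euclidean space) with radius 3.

|∂B_15(3)| = 45349632·π^7/5005 ≈ 2.73665e+07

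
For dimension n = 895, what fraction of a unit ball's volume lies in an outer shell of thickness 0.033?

1 - (1-0.033)^895 ≈ 1 - 9.051e-14 ≈ (100 - 9.05e-12)%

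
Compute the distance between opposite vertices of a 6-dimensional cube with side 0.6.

d = √(0.6² + 0.6² + ... + 0.6²) [6 terms] = √(6·0.6²) = 0.6√6 ≈ 1.46969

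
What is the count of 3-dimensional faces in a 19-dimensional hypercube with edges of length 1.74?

An n-cube has C(n,k)·2^(n-k) k-faces. Here C(19,3)·2^16 = 969·65536 = 63504384.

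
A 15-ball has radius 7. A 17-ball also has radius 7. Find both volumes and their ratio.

V_15(7) ≈ 1.81093e+12. V_17(7) ≈ 3.27965e+13. Ratio V_15/V_17 ≈ 0.05522.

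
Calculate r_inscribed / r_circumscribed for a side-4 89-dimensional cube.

r_in / r_out = (4/2) / (4√89/2) = 1/√89 ≈ 0.106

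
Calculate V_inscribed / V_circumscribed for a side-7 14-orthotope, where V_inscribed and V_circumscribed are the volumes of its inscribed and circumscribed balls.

V_in/V_out = n^(-n/2) = 14^(-14/2) ≈ 9.48645e-09.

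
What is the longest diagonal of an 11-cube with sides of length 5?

||(5,5,...,5)|| = √(11)·5 ≈ 16.5831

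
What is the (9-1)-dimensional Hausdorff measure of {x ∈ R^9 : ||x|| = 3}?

S = n·V_n(r)/r = 9·V_9(3)/3 (volume-to-surface relation), giving 69984·π^4/35 ≈ 194774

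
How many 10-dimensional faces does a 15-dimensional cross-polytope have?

Number of 10-faces = 2^(10+1) · C(15,10+1) = 2048 · 1365 = 2795520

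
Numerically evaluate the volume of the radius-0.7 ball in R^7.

The n-ball volume is π^(n/2)·r^n/Γ(n/2+1). With n=7, r=0.7: V ≈ 0.389105.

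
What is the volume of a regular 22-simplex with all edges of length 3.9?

For a regular n-simplex with edge a, V = (a^n / n!)·√((n+1)/2^n). With a=3.9, n=22: V ≈ 2.09985e-11.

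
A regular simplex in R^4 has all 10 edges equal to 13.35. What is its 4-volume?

Volume = 13.35^4 · √(5/2^4) / 4! ≈ 739.842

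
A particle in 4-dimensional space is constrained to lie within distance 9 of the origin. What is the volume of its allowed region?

V = 6561·π^2/2 ≈ 32377.2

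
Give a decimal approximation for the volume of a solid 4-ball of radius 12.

Volume = π^{4/2}·(12)^4/Γ(3) = 10368·π^2 ≈ 102328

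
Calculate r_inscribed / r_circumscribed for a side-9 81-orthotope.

r_in = 9/2 (half the side); r_out = 9√81/2 (half the diagonal). Ratio = 1/√81 ≈ 0.111111.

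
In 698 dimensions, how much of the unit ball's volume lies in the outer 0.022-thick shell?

V(inner)/V(outer) = ((1-0.022)/1)^698 ≈ 1.805e-07, so the shell fraction is 0.9999998195.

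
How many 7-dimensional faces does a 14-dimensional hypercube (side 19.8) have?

Choose 7 of 14 axes to span the face (C(14,7) = 3432 ways), then fix each of the remaining 7 coordinates at one of its two extreme values (2^7 = 128 ways): 3432·128 = 439296.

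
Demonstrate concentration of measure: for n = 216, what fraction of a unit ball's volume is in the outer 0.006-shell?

1 - (1-0.006)^216 ≈ 0.727442 ≈ 72.74%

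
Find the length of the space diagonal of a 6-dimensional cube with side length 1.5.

The space diagonal of an n-cube of side s is s√n. Here 1.5·√6 ≈ 3.67423.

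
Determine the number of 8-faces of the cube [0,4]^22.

Number of 8-faces = C(22,8) · 2^(22-8) = 319770 · 16384 = 5239111680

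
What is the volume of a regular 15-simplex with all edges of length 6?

For a regular n-simplex with edge a, V = (a^n / n!)·√((n+1)/2^n). With a=6, n=15: V ≈ 0.00794519.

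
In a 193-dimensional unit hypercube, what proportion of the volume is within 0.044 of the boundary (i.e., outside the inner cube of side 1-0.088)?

Shell fraction = 1 - (1-0.088)^193 ≈ 0.999999981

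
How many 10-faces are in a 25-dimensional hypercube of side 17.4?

Choose 10 of 25 axes to span the face (C(25,10) = 3268760 ways), then fix each of the remaining 15 coordinates at one of its two extreme values (2^15 = 32768 ways): 3268760·32768 = 107110727680.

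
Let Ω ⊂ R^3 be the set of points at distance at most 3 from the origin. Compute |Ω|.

V_3(3) = π^(3/2) · (3)^3 / Γ(3/2 + 1) = 36·π ≈ 113.097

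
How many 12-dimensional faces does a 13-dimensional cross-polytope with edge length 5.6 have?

f_12(13-orthoplex) = 2^13 · (13 choose 13) = 8192.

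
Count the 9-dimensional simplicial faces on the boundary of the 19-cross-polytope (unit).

An n-cross-polytope has 2^(k+1)·C(n,k+1) k-faces. Here 2^10·C(19,10) = 1024·92378 = 94595072.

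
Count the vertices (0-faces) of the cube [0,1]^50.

Each vertex is a binary string of length 50, so there are 2^50 = 1125899906842624.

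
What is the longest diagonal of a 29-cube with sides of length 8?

Diagonal = √29 · 8 ≈ 43.0813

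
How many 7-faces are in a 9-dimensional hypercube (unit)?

An n-cube has C(n,k)·2^(n-k) k-faces. Here C(9,7)·2^2 = 36·4 = 144.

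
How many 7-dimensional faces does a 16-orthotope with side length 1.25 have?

Number of 7-faces = C(16,7) · 2^(16-7) = 11440 · 512 = 5857280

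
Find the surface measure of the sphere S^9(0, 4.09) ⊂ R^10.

S = n·V_n(r)/r = 10·V_10(4.09)/4.09 (volume-to-surface relation), giving 8.16729e+06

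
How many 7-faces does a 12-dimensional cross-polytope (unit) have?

Each 7-face is the convex hull of 8 vertices, one chosen as ±e_i from each of 8 distinct axes: 2^8·C(12,8) = 126720.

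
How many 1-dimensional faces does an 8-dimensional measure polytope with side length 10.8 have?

Choose 1 of 8 axes to span the face (C(8,1) = 8 ways), then fix each of the remaining 7 coordinates at one of its two extreme values (2^7 = 128 ways): 8·128 = 1024.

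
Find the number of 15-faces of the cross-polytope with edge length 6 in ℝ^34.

An n-cross-polytope has 2^(k+1)·C(n,k+1) k-faces. Here 2^16·C(34,16) = 65536·2203961430 = 144438816276480.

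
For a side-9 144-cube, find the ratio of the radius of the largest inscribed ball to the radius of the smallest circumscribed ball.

r_in = 9/2 (half the side); r_out = 9√144/2 (half the diagonal). Ratio = 1/√144 ≈ 0.0833333.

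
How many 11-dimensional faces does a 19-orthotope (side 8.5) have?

f_11(19-cube) = (19 choose 11) · 2^8 = 19348992.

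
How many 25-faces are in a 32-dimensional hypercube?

An n-cube has C(n,k)·2^(n-k) k-faces. Here C(32,25)·2^7 = 3365856·128 = 430829568.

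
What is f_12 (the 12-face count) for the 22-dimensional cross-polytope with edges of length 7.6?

Number of 12-faces = 2^(12+1) · C(22,12+1) = 8192 · 497420 = 4074864640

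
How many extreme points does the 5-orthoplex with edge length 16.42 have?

The 5-dimensional cross-polytope has 2n = 2·5 = 10 vertices.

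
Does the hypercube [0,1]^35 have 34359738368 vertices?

True. The 35-cube has 2^35 = 34359738368 vertices.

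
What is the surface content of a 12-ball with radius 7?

|∂B_12(7)| = 1977326743·π^6/60 ≈ 3.1683e+10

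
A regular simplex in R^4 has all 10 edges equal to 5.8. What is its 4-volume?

For a regular n-simplex with edge a, V = (a^n / n!)·√((n+1)/2^n). With a=5.8, n=4: V ≈ 26.3588.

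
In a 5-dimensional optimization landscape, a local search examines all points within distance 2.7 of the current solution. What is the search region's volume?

V_5(2.7) = π^(5/2) · (2.7)^5 / Γ(5/2 + 1) ≈ 755.296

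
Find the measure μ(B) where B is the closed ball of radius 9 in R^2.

The n-ball volume is π^(n/2)·r^n/Γ(n/2+1). With n=2, r=9: V = 81·π ≈ 254.469.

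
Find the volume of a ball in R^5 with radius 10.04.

V_5(10.04) = π^(5/2) · (10.04)^5 / Γ(5/2 + 1) ≈ 536991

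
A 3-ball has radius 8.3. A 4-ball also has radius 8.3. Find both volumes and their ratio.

V_3(8.3) ≈ 2395.1. V_4(8.3) ≈ 23419.7. Ratio V_3/V_4 ≈ 0.1023.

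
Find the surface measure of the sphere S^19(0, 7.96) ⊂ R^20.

S = n·V_n(r)/r = 20·V_20(7.96)/7.96 (volume-to-surface relation), giving 6.7626e+16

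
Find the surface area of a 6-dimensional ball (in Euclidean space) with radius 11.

S = n·V_n(r)/r = 6·V_6(11)/11 (volume-to-surface relation), giving 161051·π^3 ≈ 4.99359e+06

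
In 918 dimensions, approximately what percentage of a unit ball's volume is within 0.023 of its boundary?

1 - (1-0.023)^918 ≈ 0.9999999995 ≈ (100 - 5.29e-08)%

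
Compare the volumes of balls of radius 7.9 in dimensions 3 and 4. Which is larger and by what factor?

V_3(7.9) ≈ 2065.24, V_4(7.9) ≈ 19221.1. The 4-ball is larger by a factor of 9.307.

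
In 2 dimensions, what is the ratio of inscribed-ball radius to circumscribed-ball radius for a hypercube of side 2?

r_in / r_out = (2/2) / (2√2/2) = 1/√2 ≈ 0.707107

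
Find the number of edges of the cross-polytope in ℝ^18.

An n-cross-polytope has 2^(k+1)·C(n,k+1) k-faces. Here 2^2·C(18,2) = 4·153 = 612.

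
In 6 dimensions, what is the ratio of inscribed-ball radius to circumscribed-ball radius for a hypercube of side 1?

For an n-cube of any side s, the inradius is s/2 and the circumradius is s√n/2, so the ratio is 1/√6 ≈ 0.408248.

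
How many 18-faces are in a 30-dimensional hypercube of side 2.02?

f_18(30-cube) = (30 choose 18) · 2^12 = 354276249600.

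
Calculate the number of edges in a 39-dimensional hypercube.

Number of 1-faces = C(39,1)·2^(39-1) = 39·274877906944 = 10720238370816.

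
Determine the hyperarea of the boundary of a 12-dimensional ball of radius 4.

|∂B_12(4)| = 1048576·π^6/15 ≈ 6.7206e+07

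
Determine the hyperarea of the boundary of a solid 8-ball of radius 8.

S_8(8) = 2·π^(8/2)·(8)^7 / Γ(8/2) = 2097152·π^4/3 ≈ 6.80939e+07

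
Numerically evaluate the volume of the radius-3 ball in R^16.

Volume = π^{16/2}·(3)^16/Γ(9) = 4782969·π^8/4480 ≈ 1.01302e+07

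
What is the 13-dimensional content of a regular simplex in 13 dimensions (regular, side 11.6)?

Volume = 11.6^13 · √(14/2^13) / 13! ≈ 457.133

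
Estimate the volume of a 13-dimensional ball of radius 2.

V_13(2) = π^(13/2) · (2)^13 / Γ(13/2 + 1) = 1048576·π^6/135135 ≈ 7459.87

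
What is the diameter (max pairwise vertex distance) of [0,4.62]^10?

d = √(4.62² + 4.62² + ... + 4.62²) [10 terms] = √(10·4.62²) = 4.62√10 ≈ 14.6097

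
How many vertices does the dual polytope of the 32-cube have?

Number of vertices = 2n = 64.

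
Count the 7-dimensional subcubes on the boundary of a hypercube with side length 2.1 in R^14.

An n-cube has C(n,k)·2^(n-k) k-faces. Here C(14,7)·2^7 = 3432·128 = 439296.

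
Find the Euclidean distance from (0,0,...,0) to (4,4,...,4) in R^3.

The space diagonal of an n-cube of side s is s√n. Here 4·√3 ≈ 6.9282.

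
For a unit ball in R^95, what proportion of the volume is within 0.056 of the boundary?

V(inner)/V(outer) = ((1-0.056)/1)^95 ≈ 0.004191, so the shell fraction is 0.995809.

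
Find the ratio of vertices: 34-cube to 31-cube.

The 34-cube has 2^34 = 17179869184 vertices. The 31-cube has 2^31 = 2147483648 vertices. Ratio: 17179869184/2147483648 = 8.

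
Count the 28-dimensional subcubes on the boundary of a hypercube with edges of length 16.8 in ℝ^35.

Choose 28 of 35 axes to span the face (C(35,28) = 6724520 ways), then fix each of the remaining 7 coordinates at one of its two extreme values (2^7 = 128 ways): 6724520·128 = 860738560.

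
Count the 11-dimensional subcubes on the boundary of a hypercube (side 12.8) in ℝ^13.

Choose 11 of 13 axes to span the face (C(13,11) = 78 ways), then fix each of the remaining 2 coordinates at one of its two extreme values (2^2 = 4 ways): 78·4 = 312.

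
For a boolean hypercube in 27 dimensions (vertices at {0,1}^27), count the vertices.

Number of vertices = 2^27 = 134217728.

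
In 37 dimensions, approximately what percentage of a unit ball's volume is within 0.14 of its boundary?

1 - (1-0.14)^37 ≈ 0.996229 ≈ 99.62%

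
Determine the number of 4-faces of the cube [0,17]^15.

f_4(15-cube) = (15 choose 4) · 2^11 = 2795520.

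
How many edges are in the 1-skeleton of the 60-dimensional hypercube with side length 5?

The 60-cube has n·2^(n-1) = 60·2^59 = 60·576460752303423488 = 34587645138205409280 edges.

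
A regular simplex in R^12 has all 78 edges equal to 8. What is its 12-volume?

For a regular n-simplex with edge a, V = (a^n / n!)·√((n+1)/2^n). With a=8, n=12: V ≈ 8.08229.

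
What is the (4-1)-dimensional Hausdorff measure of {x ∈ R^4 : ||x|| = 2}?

The surface area of an n-ball is 2π^(n/2) r^(n-1) / Γ(n/2). For n=4, r=2: 16·π^2 ≈ 157.914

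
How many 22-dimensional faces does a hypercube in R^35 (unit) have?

Number of 22-faces = C(35,22) · 2^(35-22) = 1476337800 · 8192 = 12094159257600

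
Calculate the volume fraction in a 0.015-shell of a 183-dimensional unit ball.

1 - (1-0.015)^183 ≈ 0.937074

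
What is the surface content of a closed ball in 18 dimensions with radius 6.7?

S = n·V_n(r)/r = 18·V_18(6.7)/6.7 (volume-to-surface relation), giving 1.63354e+14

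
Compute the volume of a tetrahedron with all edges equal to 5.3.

Volume = (√2/12) · 5.3³ = 17.5453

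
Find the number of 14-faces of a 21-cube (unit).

Number of 14-faces = C(21,14) · 2^(21-14) = 116280 · 128 = 14883840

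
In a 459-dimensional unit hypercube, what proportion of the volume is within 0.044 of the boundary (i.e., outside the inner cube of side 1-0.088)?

The inner cube has side 1-2·0.044 = 0.912 and volume (0.912)^459 ≈ 4.341e-19, so the shell holds 1 - 4.341e-19 of the volume.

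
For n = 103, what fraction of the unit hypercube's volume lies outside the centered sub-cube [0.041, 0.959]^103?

The inner cube has side 1-2·0.041 = 0.918 and volume (0.918)^103 ≈ 0.0001489, so the shell holds 0.999851 of the volume.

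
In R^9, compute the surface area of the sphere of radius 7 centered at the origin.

The surface area of an n-ball is 2π^(n/2) r^(n-1) / Γ(n/2). For n=9, r=7: 26353376·π^4/15 ≈ 1.71137e+08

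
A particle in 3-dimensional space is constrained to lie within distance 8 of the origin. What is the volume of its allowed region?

The n-ball volume is π^(n/2)·r^n/Γ(n/2+1). With n=3, r=8: V = 2048·π/3 ≈ 2144.66.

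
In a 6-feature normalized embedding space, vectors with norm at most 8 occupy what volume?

Volume = π^{6/2}·(8)^6/Γ(4) = 131072·π^3/3 ≈ 1.35468e+06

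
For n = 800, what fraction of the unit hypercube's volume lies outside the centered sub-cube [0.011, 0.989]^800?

Shell fraction = 1 - (1-0.022)^800 ≈ 0.9999999813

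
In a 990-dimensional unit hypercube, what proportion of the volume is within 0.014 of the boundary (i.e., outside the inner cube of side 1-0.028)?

The inner cube has side 1-2·0.014 = 0.972 and volume (0.972)^990 ≈ 6.16e-13, so the shell holds 1 - 6.16e-13 of the volume.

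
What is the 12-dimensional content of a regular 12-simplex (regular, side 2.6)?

V = (2.6^12 / 12!) · √((12+1) / 2^12) ≈ 1.12237e-05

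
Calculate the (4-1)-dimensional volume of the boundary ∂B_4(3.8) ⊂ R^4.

S_4(3.8) = 2·π^(4/2)·(3.8)^3 / Γ(4/2) ≈ 1083.13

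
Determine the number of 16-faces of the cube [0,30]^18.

Number of 16-faces = C(18,16) · 2^(18-16) = 153 · 4 = 612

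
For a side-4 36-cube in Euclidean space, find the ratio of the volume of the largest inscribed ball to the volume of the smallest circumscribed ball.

V_in / V_out = (r_in/r_out)^36 = (1/√36)^36 = 36^(-36/2) ≈ 9.69516e-29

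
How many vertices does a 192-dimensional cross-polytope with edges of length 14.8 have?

The 192-dimensional cross-polytope has 2n = 2·192 = 384 vertices.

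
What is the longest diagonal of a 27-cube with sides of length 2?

||(2,2,...,2)|| = √(27)·2 ≈ 10.3923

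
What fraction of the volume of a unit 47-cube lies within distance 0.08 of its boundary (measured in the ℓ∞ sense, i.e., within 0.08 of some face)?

1 - (1 - 2·0.08)^47 = 1 - 0.84^47 ≈ 0.999724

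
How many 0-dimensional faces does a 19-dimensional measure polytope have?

f_0(19-cube) = (19 choose 0) · 2^19 = 524288.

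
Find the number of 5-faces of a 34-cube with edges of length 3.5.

f_5(34-cube) = (34 choose 5) · 2^29 = 149387552489472.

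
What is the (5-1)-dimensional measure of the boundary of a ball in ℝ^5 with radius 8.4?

The surface area of an n-ball is 2π^(n/2) r^(n-1) / Γ(n/2). For n=5, r=8.4: 131034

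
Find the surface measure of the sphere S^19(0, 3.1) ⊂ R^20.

S_20(3.1) = 2·π^(20/2)·(3.1)^19 / Γ(20/2) ≈ 1.1185e+09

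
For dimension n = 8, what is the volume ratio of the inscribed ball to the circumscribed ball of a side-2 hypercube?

V_in / V_out = (r_in/r_out)^8 = (1/√8)^8 = 8^(-8/2) ≈ 0.000244141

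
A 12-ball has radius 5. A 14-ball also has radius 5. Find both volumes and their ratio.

V_12(5) ≈ 3.25992e+08. V_14(5) ≈ 3.65762e+09. Ratio V_12/V_14 ≈ 0.08913.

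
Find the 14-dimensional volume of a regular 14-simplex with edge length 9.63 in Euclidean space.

V_14 = √(15) · 9.63^14 / (14! · 2^(14/2)) ≈ 20.4737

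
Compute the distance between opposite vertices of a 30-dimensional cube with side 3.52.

Diagonal = √30 · 3.52 ≈ 19.2798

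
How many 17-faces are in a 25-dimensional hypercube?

Choose 17 of 25 axes to span the face (C(25,17) = 1081575 ways), then fix each of the remaining 8 coordinates at one of its two extreme values (2^8 = 256 ways): 1081575·256 = 276883200.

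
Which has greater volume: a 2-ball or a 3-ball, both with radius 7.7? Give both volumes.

V_2(7.7) ≈ 186.265. V_3(7.7) ≈ 1912.32. The 3-ball is larger.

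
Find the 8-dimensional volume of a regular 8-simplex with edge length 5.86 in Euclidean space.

Volume = 5.86^8 · √(9/2^8) / 8! ≈ 6.46639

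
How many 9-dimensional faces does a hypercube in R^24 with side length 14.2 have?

An n-cube has C(n,k)·2^(n-k) k-faces. Here C(24,9)·2^15 = 1307504·32768 = 42844291072.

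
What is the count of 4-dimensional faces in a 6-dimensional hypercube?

An n-cube has C(n,k)·2^(n-k) k-faces. Here C(6,4)·2^2 = 15·4 = 60.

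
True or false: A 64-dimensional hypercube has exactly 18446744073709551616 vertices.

True. The 64-cube has 2^64 = 18446744073709551616 vertices.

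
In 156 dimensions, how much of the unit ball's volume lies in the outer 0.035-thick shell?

Shell fraction = 1 - (1-0.035)^156 ≈ 0.996143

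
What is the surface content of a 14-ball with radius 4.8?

S = n·V_n(r)/r = 14·V_14(4.8)/4.8 (volume-to-surface relation), giving 6.02397e+09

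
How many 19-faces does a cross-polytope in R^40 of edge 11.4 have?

Number of 19-faces = 2^(19+1) · C(40,19+1) = 1048576 · 137846528820 = 144542561803960320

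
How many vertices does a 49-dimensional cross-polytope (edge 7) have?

The 49-dimensional cross-polytope has 2n = 2·49 = 98 vertices.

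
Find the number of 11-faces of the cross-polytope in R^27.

f_11(27-orthoplex) = 2^12 · (27 choose 12) = 71204290560.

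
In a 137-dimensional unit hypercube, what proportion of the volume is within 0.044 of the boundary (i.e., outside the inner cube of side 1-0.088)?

The inner cube has side 1-2·0.044 = 0.912 and volume (0.912)^137 ≈ 3.306e-06, so the shell holds 0.9999966941 of the volume.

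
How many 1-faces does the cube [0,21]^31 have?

The 31-cube has n·2^(n-1) = 31·2^30 = 31·1073741824 = 33285996544 edges.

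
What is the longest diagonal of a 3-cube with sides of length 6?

d = √(6² + 6² + ... + 6²) [3 terms] = √(3·6²) = 6√3 ≈ 10.3923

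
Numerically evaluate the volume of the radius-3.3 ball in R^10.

The n-ball volume is π^(n/2)·r^n/Γ(n/2+1). With n=10, r=3.3: V ≈ 390578.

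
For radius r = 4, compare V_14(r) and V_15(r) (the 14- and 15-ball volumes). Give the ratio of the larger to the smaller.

V_14(4) ≈ 1.60864e+08, V_15(4) ≈ 4.09572e+08. The 15-ball is larger by a factor of 2.546.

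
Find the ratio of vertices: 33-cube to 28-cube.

The 33-cube has 2^33 = 8589934592 vertices. The 28-cube has 2^28 = 268435456 vertices. Ratio: 8589934592/268435456 = 32.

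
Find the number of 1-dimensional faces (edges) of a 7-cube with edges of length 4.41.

Each of the 2^7 = 128 vertices has degree 7; total edges = 7·2^7/2 = 448.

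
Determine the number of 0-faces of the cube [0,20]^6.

An n-cube has C(n,k)·2^(n-k) k-faces. Here C(6,0)·2^6 = 1·64 = 64.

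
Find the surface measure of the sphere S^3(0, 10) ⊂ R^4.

S_4(10) = 2·π^(4/2)·(10)^3 / Γ(4/2) = 2000·π^2 ≈ 19739.2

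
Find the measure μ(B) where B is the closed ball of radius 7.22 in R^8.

The n-ball volume is π^(n/2)·r^n/Γ(n/2+1). With n=8, r=7.22: V ≈ 2.99699e+07.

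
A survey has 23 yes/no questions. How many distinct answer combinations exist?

An n-cube has 2^n vertices; for n = 23 that is 2^23 = 8388608.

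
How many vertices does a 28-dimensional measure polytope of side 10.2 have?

Each vertex is a binary string of length 28, so there are 2^28 = 268435456.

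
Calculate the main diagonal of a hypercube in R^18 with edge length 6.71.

Diagonal = √18 · 6.71 ≈ 28.4681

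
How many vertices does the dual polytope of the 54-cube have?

Number of vertices = 2n = 108.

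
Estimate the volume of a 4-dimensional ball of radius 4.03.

Volume = π^{4/2}·(4.03)^4/Γ(3) ≈ 1301.64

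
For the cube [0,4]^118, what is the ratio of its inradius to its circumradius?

r_in / r_out = (4/2) / (4√118/2) = 1/√118 ≈ 0.0920575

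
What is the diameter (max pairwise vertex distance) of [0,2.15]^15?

The space diagonal of an n-cube of side s is s√n. Here 2.15·√15 ≈ 8.32691.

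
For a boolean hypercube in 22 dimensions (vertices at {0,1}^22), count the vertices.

Number of vertices = 2^22 = 4194304.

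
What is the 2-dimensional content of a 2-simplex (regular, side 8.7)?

Area = (√3/4) · 8.7² = 32.7747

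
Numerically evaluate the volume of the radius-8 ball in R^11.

V = 549755813888·π^5/10395 ≈ 1.61843e+10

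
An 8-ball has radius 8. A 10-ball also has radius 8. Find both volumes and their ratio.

V_8(8) ≈ 6.80939e+07. V_10(8) ≈ 2.73822e+09. Ratio V_8/V_10 ≈ 0.02487.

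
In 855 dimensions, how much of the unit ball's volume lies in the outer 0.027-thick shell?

Shell fraction = 1 - (1-0.027)^855 ≈ 1 - 6.862e-11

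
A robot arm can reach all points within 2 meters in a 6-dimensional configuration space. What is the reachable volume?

The n-ball volume is π^(n/2)·r^n/Γ(n/2+1). With n=6, r=2: V = 32·π^3/3 ≈ 330.734.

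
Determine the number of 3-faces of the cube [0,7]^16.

f_3(16-cube) = (16 choose 3) · 2^13 = 4587520.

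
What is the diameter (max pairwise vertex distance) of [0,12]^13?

Diagonal = √13 · 12 ≈ 43.2666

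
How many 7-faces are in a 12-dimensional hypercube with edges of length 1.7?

f_7(12-cube) = (12 choose 7) · 2^5 = 25344.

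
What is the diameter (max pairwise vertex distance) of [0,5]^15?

The space diagonal of an n-cube of side s is s√n. Here 5·√15 ≈ 19.3649.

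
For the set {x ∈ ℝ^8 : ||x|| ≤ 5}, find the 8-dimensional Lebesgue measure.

V = 390625·π^4/24 ≈ 1.58543e+06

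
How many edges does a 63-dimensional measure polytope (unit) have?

Number of 1-faces = C(63,1)·2^(63-1) = 63·4611686018427387904 = 290536219160925437952.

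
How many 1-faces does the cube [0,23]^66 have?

The 66-cube has n·2^(n-1) = 66·2^65 = 66·36893488147419103232 = 2434970217729660813312 edges.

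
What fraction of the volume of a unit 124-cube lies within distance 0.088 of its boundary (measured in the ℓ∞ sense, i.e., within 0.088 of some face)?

The inner cube has side 1-2·0.088 = 0.824 and volume (0.824)^124 ≈ 3.758e-11, so the shell holds 1 - 3.758e-11 of the volume.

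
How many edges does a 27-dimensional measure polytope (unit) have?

Each of the 2^27 = 134217728 vertices has degree 27; total edges = 27·2^27/2 = 1811939328.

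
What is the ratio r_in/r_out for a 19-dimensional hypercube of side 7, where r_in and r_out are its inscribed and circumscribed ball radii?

r_in = 7/2 (half the side); r_out = 7√19/2 (half the diagonal). Ratio = 1/√19 ≈ 0.229416.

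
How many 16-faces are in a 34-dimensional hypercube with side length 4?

f_16(34-cube) = (34 choose 16) · 2^18 = 577755265105920.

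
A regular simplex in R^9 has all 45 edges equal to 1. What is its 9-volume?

V = (1^9 / 9!) · √((9+1) / 2^9) ≈ 3.85125e-07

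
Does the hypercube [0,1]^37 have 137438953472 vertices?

True. The 37-cube has 2^37 = 137438953472 vertices.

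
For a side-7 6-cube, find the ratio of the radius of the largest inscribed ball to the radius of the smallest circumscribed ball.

r_in = 7/2 (half the side); r_out = 7√6/2 (half the diagonal). Ratio = 1/√6 ≈ 0.408248.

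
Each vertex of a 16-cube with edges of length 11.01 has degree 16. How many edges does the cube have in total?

The 16-cube has n·2^(n-1) = 16·2^15 = 16·32768 = 524288 edges.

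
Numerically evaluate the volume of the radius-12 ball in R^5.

V = 663552·π^2/5 ≈ 1.3098e+06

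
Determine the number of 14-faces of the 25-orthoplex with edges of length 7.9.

An n-cross-polytope has 2^(k+1)·C(n,k+1) k-faces. Here 2^15·C(25,15) = 32768·3268760 = 107110727680.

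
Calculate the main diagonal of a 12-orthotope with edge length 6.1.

Diagonal = √12 · 6.1 ≈ 21.131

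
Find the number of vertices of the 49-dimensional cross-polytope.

Number of vertices = 2n = 98.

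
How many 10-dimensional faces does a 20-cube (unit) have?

An n-cube has C(n,k)·2^(n-k) k-faces. Here C(20,10)·2^10 = 184756·1024 = 189190144.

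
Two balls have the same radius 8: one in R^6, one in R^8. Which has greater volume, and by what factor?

V_6(8) ≈ 1.35468e+06, V_8(8) ≈ 6.80939e+07. The 8-ball is larger by a factor of 50.27.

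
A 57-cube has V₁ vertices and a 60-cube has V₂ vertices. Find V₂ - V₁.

V₁ = 2^57 = 144115188075855872. V₂ = 2^60 = 1152921504606846976. V₂ - V₁ = 1008806316530991104.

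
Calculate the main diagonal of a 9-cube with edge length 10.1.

||(10.1,10.1,...,10.1)|| = √(9)·10.1 = 30.3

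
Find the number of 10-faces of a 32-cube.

An n-cube has C(n,k)·2^(n-k) k-faces. Here C(32,10)·2^22 = 64512240·4194304 = 270583946280960.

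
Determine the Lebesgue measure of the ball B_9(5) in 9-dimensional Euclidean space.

Volume = π^{9/2}·(5)^9/Γ(11/2) = 12500000·π^4/189 ≈ 6.4424e+06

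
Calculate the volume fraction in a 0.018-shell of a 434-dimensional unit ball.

Shell fraction = 1 - (1-0.018)^434 ≈ 0.999623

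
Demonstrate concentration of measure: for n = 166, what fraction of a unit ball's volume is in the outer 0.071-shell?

1 - (1-0.071)^166 ≈ 0.9999950953 ≈ 99.999510%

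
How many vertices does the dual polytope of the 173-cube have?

Number of vertices = 2n = 346.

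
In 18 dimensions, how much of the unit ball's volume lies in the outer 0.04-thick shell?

1 - (1-0.04)^18 ≈ 0.520397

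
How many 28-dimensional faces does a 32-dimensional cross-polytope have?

Number of 28-faces = 2^(28+1) · C(32,28+1) = 536870912 · 4960 = 2662879723520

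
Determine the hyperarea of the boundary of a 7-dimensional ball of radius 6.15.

S = n·V_n(r)/r = 7·V_7(6.15)/6.15 (volume-to-surface relation), giving 1.78949e+06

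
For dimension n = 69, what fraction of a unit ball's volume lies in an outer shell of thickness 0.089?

1 - (1-0.089)^69 ≈ 0.99839 ≈ 99.84%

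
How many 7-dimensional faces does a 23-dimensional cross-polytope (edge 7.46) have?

Each 7-face is the convex hull of 8 vertices, one chosen as ±e_i from each of 8 distinct axes: 2^8·C(23,8) = 125520384.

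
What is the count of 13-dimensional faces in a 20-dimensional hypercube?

f_13(20-cube) = (20 choose 13) · 2^7 = 9922560.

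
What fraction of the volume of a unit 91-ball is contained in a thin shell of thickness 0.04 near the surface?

V(inner)/V(outer) = ((1-0.04)/1)^91 ≈ 0.02436, so the shell fraction is 0.97564.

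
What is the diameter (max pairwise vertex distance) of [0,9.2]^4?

||(9.2,9.2,...,9.2)|| = √(4)·9.2 = 18.4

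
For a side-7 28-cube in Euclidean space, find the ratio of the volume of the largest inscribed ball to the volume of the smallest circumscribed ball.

Volume scales as r^n, and r_in/r_out = 1/√28, giving (1/√28)^28 ≈ 5.49272e-21.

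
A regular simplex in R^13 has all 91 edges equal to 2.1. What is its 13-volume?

Volume = 2.1^13 · √(14/2^13) / 13! ≈ 1.02551e-07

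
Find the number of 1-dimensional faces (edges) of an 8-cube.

Number of 1-faces = C(8,1)·2^(8-1) = 8·128 = 1024.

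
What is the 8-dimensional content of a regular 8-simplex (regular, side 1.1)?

Volume = 1.1^8 · √(9/2^8) / 8! ≈ 9.96833e-06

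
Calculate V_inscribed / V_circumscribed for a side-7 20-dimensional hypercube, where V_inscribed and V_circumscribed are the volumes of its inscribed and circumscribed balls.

V_in/V_out = n^(-n/2) = 20^(-20/2) ≈ 9.76562e-14.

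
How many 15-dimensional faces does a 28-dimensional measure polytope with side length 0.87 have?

An n-cube has C(n,k)·2^(n-k) k-faces. Here C(28,15)·2^13 = 37442160·8192 = 306726174720.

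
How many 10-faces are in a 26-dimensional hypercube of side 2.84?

Choose 10 of 26 axes to span the face (C(26,10) = 5311735 ways), then fix each of the remaining 16 coordinates at one of its two extreme values (2^16 = 65536 ways): 5311735·65536 = 348109864960.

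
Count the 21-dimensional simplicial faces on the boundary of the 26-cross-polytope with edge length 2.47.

An n-cross-polytope has 2^(k+1)·C(n,k+1) k-faces. Here 2^22·C(26,22) = 4194304·14950 = 62704844800.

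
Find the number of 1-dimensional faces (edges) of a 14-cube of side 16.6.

Each of the 2^14 = 16384 vertices has degree 14; total edges = 14·2^14/2 = 114688.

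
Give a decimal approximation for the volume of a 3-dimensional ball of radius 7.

V_3(7) = π^(3/2) · (7)^3 / Γ(3/2 + 1) = 1372·π/3 ≈ 1436.76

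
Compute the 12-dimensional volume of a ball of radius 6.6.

The n-ball volume is π^(n/2)·r^n/Γ(n/2+1). With n=12, r=6.6: V ≈ 9.12208e+09.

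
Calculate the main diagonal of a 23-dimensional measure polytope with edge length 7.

||(7,7,...,7)|| = √(23)·7 ≈ 33.5708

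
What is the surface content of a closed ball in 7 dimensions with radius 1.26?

The surface area of an n-ball is 2π^(n/2) r^(n-1) / Γ(n/2). For n=7, r=1.26: 132.343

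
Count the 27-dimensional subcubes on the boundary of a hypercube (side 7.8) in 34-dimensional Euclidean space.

f_27(34-cube) = (34 choose 27) · 2^7 = 688590848.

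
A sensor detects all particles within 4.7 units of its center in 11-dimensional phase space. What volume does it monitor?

The n-ball volume is π^(n/2)·r^n/Γ(n/2+1). With n=11, r=4.7: V ≈ 4.6578e+07.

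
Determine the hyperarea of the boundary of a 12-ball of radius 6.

S_12(6) = 2·π^(12/2)·(6)^11 / Γ(12/2) = 30233088·π^6/5 ≈ 5.81315e+09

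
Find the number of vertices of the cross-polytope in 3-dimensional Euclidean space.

Number of 0-faces = 2^(0+1) · C(3,0+1) = 2 · 3 = 6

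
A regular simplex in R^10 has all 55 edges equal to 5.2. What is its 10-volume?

V = (5.2^10 / 10!) · √((10+1) / 2^10) ≈ 0.412873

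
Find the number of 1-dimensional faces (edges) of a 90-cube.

Number of 1-faces = C(90,1)·2^(90-1) = 90·618970019642690137449562112 = 55707301767842112370460590080.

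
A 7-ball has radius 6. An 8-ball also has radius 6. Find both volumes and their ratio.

V_7(6.0) ≈ 1.32263e+06. V_8(6.0) ≈ 6.81708e+06. Ratio V_7/V_8 ≈ 0.194.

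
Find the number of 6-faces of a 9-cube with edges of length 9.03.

Number of 6-faces = C(9,6) · 2^(9-6) = 84 · 8 = 672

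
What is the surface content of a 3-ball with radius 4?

The surface area of an n-ball is 2π^(n/2) r^(n-1) / Γ(n/2). For n=3, r=4: 4πr² = 4π·(4)² ≈ 201.062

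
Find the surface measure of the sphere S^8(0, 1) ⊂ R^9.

|∂B_9(1)| = 32·π^4/105 ≈ 29.6866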